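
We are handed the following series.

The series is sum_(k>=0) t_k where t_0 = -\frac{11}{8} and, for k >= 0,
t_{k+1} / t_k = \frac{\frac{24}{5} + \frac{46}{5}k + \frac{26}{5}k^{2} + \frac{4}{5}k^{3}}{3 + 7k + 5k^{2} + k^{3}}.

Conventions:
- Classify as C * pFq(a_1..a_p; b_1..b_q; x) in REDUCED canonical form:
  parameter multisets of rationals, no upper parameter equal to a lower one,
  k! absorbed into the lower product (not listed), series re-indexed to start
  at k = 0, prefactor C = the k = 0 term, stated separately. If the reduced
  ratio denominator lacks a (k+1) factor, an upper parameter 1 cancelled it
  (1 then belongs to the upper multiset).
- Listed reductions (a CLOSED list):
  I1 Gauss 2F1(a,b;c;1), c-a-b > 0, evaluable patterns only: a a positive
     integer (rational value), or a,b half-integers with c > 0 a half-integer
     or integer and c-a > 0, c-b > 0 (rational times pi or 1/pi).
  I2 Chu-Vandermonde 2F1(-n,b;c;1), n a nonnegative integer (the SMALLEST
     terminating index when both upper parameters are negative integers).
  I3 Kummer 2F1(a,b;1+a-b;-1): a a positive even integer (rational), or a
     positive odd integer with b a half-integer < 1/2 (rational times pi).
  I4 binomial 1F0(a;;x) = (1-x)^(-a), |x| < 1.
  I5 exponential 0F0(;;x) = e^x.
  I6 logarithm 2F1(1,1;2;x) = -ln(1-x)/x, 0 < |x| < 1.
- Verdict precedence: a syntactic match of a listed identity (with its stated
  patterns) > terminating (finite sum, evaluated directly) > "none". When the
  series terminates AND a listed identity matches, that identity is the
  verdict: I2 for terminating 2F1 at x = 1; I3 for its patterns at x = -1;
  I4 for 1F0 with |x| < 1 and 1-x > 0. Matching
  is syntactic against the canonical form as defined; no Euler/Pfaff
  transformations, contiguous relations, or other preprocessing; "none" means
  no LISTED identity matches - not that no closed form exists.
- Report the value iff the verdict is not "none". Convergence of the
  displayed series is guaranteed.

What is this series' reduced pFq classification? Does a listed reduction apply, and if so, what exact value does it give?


The series (x = \frac{4}{5}) is 2F1: upper {\frac{3}{2}, 4}, lower {3}, prefactor -\frac{11}{8}. Verdict: none - at argument \frac{4}{5} the multisets {\frac{3}{2}, 4} ; {3} match no listed identity.

Structural cue: t_0 = -\frac{11}{8} here, and factor the ratio over Q (C = -11/8, x = 4/5): negated roots = parameters.
Term ratio: r(k) = \frac{4}{5} * (k+\frac{3}{2}) (k+4) / [(k+3) (k+1)] ; factor over Q: parameters, x = \frac{4}{5}, and C = -\frac{11}{8}.


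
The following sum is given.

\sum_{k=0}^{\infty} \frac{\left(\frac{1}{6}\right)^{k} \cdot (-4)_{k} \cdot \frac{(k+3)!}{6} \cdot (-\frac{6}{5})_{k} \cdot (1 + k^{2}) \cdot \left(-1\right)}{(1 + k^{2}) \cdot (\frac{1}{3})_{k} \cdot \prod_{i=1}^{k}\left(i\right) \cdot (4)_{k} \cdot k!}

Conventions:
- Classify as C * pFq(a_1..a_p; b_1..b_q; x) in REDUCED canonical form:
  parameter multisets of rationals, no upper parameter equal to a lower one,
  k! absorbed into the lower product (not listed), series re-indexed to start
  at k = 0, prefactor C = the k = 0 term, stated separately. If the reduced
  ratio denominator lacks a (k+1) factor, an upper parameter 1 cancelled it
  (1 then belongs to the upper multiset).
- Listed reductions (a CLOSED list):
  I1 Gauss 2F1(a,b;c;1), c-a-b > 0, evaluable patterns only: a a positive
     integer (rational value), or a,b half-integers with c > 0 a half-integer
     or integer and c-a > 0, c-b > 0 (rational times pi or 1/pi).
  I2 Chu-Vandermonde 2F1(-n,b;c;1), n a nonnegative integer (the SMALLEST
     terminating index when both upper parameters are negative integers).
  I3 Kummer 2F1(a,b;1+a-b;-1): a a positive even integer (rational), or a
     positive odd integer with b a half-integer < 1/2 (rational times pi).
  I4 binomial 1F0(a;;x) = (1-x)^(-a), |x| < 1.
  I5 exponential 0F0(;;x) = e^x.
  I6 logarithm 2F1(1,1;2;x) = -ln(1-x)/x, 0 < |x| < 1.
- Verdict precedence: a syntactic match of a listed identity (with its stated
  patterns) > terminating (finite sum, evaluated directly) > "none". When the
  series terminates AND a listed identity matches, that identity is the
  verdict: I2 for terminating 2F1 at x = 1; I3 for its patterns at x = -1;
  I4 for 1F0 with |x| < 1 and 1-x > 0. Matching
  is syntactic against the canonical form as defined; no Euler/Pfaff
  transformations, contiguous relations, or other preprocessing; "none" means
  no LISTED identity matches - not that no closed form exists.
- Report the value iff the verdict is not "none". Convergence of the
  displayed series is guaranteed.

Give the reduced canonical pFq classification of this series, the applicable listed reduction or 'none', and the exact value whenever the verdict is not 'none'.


x = \frac{1}{6} here; the reduced form reads 2F2, upper {-4, -\frac{6}{5}}, lower {\frac{1}{3}, 1}, C = -1. Verdict: terminating - the sum ends at index 4 because -4 is a negative integer; exact evaluation follows. Exact value: -\frac{9644409}{2800000}.

Key step: from the first term -1: k^2 + 1 divides numerator and denominator alike; C = -1 after cancelling.
Step ratio: r(k) = \frac{1}{6} * (k-4) (k-\frac{6}{5}) / [(k+\frac{1}{3}) (k+1) (k+1)] - poly over poly, x = \frac{1}{6} from leading terms; C = -1 at k = 0.


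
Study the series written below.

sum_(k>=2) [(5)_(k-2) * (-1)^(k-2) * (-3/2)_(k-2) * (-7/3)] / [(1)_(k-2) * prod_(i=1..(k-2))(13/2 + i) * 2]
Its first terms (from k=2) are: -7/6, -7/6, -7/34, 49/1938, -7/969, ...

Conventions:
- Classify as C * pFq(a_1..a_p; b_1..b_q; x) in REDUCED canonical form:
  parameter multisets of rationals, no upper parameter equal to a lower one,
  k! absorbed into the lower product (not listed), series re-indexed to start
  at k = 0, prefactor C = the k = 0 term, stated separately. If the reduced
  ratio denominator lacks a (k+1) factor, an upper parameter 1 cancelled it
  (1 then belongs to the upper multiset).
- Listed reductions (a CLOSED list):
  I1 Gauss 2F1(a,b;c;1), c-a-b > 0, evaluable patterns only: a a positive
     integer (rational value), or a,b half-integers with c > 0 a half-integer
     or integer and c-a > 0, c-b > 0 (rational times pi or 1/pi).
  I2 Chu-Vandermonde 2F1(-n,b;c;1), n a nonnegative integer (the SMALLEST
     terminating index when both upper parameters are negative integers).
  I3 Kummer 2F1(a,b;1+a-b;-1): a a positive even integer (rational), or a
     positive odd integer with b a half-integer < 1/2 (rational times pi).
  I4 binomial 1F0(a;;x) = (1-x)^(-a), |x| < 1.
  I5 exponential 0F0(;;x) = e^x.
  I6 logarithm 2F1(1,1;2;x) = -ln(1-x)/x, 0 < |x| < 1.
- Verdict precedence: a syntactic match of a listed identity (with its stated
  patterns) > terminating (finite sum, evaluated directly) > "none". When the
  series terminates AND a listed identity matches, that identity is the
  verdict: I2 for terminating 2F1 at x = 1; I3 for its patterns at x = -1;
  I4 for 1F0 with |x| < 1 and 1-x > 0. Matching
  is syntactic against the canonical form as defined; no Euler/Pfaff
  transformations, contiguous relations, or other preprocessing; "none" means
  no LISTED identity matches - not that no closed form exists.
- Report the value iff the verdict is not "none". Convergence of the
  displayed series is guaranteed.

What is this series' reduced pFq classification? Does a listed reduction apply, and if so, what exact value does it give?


At argument -1: a 2F1 with upper {-3/2, 5}, lower {15/2}, scaled by C = -7/6. Verdict (x = -1): Kummer (I3) applies (x = -1; c = 15/2 equals 1+a-b for upper {-3/2, 5}: listed pattern). Exact value: (-105105/131072) * pi.

The tell: x = (-1) and the lower running product (C = -7/6) is a rising factorial.
Consecutive-term ratio: r(k) = (-1) * (k-3/2) (k+5) / [(k+15/2) (k+1)] - poly over poly, x = (-1) from leading terms; C = -7/6 at k = 0.


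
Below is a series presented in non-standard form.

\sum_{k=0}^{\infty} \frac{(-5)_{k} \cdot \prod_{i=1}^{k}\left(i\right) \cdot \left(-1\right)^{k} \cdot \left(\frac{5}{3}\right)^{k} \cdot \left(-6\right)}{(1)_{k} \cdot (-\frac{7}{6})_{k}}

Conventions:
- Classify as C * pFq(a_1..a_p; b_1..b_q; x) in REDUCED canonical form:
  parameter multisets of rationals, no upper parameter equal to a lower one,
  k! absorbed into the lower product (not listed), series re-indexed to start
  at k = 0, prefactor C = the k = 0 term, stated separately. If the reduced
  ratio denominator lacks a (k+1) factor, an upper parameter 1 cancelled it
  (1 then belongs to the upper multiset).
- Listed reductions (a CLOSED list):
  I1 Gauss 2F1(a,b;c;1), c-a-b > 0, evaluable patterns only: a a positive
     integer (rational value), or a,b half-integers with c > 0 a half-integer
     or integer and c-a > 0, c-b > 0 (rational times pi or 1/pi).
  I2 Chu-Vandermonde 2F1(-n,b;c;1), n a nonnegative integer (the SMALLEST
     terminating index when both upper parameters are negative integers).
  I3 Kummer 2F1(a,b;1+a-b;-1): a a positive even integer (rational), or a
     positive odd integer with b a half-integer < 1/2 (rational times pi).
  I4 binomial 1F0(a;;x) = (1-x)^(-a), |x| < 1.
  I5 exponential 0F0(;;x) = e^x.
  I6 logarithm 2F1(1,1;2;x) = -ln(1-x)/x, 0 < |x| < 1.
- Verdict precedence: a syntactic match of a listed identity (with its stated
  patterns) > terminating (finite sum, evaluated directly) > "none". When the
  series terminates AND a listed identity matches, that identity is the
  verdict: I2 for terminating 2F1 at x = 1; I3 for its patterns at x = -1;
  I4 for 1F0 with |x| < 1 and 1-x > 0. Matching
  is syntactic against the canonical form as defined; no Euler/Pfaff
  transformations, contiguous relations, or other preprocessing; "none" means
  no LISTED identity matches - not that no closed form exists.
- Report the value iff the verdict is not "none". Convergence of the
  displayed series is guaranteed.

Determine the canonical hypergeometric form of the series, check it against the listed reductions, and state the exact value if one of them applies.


First insight: with t_0 = -6, the running product (C = -6, x = -5/3) telescopes to a rising factorial.
Step ratio: r(k) = -\frac{5}{3} * (k-5) (k+1) / [(k-\frac{7}{6}) (k+1)] ; factor over Q: parameters, x = -\frac{5}{3}, and C = -6.

At argument -\frac{5}{3}: a 2F1 with upper {-5, 1}, lower {-\frac{7}{6}}, scaled by C = -6. Verdict: terminating - the sum ends at index 5 because -5 is a negative integer; exact evaluation follows. Its exact value is -\frac{54539754}{1309}.


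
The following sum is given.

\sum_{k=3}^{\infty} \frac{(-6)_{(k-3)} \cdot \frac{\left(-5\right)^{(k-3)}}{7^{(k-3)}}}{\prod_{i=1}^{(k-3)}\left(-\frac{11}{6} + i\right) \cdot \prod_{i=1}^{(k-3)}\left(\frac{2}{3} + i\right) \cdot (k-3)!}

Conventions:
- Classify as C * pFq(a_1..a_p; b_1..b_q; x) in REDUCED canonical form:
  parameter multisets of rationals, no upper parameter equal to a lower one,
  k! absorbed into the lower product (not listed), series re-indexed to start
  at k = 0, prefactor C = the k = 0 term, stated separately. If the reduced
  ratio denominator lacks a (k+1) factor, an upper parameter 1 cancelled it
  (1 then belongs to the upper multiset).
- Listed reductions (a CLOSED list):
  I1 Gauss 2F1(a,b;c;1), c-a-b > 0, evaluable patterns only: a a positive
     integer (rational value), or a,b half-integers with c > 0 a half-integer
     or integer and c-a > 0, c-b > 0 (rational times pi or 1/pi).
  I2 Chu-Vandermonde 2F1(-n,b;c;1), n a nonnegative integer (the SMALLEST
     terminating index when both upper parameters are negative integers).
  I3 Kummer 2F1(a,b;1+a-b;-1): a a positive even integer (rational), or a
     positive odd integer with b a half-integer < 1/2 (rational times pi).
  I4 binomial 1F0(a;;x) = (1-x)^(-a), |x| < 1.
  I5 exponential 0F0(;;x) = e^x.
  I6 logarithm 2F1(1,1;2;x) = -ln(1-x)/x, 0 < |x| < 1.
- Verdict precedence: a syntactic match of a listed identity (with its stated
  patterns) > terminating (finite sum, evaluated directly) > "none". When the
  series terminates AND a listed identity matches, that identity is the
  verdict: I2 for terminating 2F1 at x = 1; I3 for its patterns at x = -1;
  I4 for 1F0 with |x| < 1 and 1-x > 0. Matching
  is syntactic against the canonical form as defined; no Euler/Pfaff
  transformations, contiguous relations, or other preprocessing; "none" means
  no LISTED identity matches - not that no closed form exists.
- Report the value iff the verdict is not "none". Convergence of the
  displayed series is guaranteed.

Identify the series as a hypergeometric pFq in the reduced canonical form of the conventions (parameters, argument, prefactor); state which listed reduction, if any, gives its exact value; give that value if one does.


This is 1 * 1F2(-6; -\frac{5}{6}, \frac{5}{3}; -\frac{5}{7}) in reduced canonical form. Verdict: terminating - upper parameter -6 makes this a finite sum (last index 6), evaluated exactly. Its exact value is -\frac{2437420845443}{140142312310}.

Structural cue: t_0 = 1 here, and the lower running product (C = 1) is a rising factorial.
Term ratio: r(k) = -\frac{5}{7} * (k-6) / [(k-\frac{5}{6}) (k+\frac{5}{3}) (k+1)] - rational; roots negated = parameters, x = -\frac{5}{7}, C = 1.


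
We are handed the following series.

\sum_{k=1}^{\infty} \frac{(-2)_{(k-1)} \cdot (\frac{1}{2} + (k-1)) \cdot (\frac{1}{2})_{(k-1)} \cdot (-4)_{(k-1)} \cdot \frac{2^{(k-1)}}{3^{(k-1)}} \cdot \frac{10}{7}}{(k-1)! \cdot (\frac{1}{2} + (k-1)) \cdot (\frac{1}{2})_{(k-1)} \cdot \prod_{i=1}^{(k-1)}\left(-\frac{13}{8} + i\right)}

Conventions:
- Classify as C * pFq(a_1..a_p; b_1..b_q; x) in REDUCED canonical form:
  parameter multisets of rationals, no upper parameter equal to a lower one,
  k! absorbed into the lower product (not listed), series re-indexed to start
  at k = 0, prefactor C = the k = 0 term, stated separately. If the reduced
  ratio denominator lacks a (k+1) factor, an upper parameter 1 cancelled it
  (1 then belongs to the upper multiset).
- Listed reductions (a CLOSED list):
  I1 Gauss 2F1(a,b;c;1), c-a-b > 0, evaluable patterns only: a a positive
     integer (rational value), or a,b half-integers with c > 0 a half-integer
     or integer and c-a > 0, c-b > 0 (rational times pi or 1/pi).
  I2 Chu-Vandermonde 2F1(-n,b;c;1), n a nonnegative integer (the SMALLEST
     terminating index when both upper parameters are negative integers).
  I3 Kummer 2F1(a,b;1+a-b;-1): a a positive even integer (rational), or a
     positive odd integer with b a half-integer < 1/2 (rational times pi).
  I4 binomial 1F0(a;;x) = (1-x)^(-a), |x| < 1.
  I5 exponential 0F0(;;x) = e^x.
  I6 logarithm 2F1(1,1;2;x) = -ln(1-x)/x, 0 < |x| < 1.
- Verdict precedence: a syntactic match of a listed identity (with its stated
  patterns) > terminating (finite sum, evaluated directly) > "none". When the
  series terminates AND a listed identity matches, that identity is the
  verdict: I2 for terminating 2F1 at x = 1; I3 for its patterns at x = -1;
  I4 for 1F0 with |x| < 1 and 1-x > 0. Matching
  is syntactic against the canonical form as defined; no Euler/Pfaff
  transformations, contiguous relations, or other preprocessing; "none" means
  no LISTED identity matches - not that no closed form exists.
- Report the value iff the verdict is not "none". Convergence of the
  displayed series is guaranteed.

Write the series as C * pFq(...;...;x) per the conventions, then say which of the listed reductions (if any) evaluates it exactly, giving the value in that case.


At argument \frac{2}{3}: a 2F1 with upper {-4, -2}, lower {-\frac{5}{8}}, scaled by C = \frac{10}{7}. Verdict: terminating - the sum ends at index 2 because -2 is a negative integer; exact evaluation follows. Hence: -\frac{2726}{63}.

The tell: x = \frac{2}{3} and k + 1/2 divides numerator and denominator alike; C = 10/7 after cancelling.
Ratio: r(k) = \frac{2}{3} * (k-4) (k-2) / [(k-\frac{5}{8}) (k+1)] - rational in k, leading ratio \frac{2}{3}; with t_0 = \frac{10}{7}, classification follows.


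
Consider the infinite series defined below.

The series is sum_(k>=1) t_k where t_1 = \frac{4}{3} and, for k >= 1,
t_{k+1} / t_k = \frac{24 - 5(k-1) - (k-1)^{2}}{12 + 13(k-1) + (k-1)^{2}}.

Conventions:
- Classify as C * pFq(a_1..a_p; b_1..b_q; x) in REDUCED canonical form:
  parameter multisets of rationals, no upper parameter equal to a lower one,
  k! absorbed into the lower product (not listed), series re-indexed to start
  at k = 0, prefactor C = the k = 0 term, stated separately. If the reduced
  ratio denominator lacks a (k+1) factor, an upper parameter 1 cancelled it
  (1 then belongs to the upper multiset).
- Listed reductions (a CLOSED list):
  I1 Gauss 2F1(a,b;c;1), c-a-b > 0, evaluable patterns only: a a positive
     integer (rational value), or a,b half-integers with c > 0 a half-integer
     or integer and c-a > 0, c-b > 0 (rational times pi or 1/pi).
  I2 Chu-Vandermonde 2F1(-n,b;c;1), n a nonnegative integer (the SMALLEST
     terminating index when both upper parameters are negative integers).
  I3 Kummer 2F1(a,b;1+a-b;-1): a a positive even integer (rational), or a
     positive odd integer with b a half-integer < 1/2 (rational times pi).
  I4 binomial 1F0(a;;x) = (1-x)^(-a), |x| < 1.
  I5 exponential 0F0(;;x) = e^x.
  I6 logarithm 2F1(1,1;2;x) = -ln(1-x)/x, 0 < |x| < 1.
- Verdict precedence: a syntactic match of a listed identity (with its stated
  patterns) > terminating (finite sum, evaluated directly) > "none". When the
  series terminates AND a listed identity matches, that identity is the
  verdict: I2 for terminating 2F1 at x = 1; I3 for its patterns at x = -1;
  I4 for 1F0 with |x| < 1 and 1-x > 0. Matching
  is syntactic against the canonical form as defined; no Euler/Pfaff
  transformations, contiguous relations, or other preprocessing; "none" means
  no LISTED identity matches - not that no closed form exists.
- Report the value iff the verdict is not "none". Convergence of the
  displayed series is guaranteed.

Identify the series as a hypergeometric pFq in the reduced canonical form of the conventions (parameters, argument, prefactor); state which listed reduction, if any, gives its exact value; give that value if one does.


Key observation: from the first term \frac{4}{3}: roots of the ratio polynomials (prefactor 4/3) are the negated parameters.
Adjacent-term ratio: r(k) = -1 * (k-3) (k+8) / [(k+12) (k+1)] - rational in k, leading ratio -1; with t_0 = \frac{4}{3}, classification follows.

This is \frac{4}{3} * 2F1(-3, 8; 12; -1) in reduced canonical form. Verdict (x = -1): Kummer's theorem (I3) applies (x = -1; c = 12 equals 1+a-b for upper {-3, 8}: listed pattern). Exact value: \frac{44}{7}.


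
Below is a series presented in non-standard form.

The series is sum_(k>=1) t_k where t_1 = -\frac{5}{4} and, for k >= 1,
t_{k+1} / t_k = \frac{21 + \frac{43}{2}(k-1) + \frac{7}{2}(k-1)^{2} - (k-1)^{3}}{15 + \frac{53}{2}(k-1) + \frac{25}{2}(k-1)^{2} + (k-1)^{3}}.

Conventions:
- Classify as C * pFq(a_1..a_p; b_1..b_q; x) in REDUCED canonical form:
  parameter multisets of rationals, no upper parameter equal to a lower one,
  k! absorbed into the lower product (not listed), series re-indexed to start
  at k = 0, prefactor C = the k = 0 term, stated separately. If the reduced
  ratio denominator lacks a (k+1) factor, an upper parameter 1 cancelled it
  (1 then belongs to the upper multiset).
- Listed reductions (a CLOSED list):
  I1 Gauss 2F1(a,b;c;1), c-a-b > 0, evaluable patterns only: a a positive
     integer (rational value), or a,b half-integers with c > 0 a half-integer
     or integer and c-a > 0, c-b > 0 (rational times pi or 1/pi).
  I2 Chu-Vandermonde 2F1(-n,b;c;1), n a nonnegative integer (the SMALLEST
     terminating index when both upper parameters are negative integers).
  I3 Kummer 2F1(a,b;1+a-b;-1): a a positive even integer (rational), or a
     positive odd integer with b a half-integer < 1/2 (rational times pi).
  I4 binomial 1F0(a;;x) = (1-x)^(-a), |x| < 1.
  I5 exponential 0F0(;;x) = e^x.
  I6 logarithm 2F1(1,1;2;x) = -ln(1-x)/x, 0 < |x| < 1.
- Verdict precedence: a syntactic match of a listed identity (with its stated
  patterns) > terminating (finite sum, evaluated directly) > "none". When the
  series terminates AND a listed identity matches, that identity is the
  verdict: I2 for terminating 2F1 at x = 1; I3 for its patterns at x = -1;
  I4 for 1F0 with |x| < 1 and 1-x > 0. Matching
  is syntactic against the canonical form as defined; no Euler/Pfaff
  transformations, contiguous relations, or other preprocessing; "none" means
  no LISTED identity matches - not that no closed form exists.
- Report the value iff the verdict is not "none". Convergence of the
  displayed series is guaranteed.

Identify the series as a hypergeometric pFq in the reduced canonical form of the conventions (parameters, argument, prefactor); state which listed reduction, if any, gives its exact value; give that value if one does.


Reduced: x = -1, 2F1, upper = {-7, 2}, lower = {10}, C = -\frac{5}{4}. Verdict: the Kummer evaluation I3 matches (x = -1; c = 10 equals 1+a-b for upper {-7, 2}: listed pattern). Its exact value is -\frac{45}{8}.

Structural cue: with t_0 = -\frac{5}{4}, factor the ratio over Q (C = -5/4): negated roots = parameters.
Term ratio: r(k) = -1 * (k-7) (k+2) / [(k+10) (k+1)] ; factor over Q: parameters, x = -1, and C = -\frac{5}{4}.


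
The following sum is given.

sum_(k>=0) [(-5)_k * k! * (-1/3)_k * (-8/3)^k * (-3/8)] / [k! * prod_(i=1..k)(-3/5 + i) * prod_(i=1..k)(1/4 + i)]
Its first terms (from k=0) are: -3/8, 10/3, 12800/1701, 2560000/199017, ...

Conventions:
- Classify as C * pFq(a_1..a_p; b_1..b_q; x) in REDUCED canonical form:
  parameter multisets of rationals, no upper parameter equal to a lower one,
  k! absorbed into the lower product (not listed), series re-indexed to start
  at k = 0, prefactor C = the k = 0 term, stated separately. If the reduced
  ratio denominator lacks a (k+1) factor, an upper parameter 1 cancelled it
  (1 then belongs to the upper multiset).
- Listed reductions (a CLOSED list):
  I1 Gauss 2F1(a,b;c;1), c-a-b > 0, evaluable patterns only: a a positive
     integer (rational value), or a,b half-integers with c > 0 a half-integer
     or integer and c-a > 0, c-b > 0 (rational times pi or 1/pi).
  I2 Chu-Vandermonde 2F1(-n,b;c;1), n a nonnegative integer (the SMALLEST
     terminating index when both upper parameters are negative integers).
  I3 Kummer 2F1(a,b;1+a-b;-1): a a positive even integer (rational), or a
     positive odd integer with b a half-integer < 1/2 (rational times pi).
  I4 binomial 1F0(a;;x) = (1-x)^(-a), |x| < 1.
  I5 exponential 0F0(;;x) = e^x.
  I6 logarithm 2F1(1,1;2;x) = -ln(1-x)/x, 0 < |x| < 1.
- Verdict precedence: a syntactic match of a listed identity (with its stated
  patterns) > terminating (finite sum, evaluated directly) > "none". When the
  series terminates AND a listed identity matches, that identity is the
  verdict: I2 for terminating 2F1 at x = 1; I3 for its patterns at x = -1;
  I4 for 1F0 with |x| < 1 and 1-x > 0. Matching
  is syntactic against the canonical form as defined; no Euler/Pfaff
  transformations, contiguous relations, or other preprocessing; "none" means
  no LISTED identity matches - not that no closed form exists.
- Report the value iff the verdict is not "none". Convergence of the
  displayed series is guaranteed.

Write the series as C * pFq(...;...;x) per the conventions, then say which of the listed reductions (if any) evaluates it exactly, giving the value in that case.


With C = -3/8: the canonical form is 3F2(-5, -1/3, 1; 2/5, 5/4; -8/3). Verdict: terminating (-5 upstairs). 6 nonzero terms in all; added directly. Value: 32376137520841/782676544104.

First insight: t_0 being -3/8, the lower running product (C = -3/8) is a rising factorial.
Ratio: r(k) = (-8/3) * (k-5) (k-1/3) (k+1) / [(k+2/5) (k+5/4) (k+1)] - poly over poly, x = (-8/3) from leading terms; C = -3/8 at k = 0.


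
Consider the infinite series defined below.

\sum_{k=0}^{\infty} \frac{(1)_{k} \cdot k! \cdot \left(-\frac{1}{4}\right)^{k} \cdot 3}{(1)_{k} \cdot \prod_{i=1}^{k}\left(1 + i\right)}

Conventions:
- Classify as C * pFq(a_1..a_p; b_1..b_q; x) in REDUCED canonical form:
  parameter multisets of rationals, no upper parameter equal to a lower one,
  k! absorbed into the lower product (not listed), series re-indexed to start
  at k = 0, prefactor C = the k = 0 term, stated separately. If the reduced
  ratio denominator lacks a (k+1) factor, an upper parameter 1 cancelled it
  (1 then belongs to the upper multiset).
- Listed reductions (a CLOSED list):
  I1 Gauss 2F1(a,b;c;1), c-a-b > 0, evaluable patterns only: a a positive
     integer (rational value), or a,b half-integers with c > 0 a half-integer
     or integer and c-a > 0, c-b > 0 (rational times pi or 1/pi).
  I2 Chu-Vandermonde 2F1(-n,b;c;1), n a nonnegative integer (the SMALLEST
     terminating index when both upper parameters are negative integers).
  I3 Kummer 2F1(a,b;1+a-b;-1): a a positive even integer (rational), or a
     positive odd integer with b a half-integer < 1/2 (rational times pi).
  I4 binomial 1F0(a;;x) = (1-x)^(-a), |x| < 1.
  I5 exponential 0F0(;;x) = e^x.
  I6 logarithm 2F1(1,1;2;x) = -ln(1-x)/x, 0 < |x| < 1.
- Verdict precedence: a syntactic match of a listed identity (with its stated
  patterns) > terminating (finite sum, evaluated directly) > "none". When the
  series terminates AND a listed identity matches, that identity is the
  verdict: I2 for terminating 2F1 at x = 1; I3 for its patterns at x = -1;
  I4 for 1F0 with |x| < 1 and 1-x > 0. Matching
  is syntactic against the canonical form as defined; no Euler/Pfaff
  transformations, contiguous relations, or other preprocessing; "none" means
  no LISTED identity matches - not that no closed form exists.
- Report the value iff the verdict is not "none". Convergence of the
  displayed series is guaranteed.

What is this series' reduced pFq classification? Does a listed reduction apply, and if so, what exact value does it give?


This is 3 * 2F1(1, 1; 2; -\frac{1}{4}) in reduced canonical form. Verdict: the logarithmic series (I6) applies (the logarithm: parameters (1,1;2), x = -\frac{1}{4}). Its exact value is 12 \cdot \ln\left(\frac{5}{4}\right).

The tell: from the first term 3: the factorial ratio (C = 3) (k+a-1)!/(a-1)! is a rising factorial (a)_k.
Term ratio: r(k) = -\frac{1}{4} * (k+1) (k+1) / [(k+2) (k+1)] - rational in k, leading ratio -\frac{1}{4}; with t_0 = 3, classification follows.


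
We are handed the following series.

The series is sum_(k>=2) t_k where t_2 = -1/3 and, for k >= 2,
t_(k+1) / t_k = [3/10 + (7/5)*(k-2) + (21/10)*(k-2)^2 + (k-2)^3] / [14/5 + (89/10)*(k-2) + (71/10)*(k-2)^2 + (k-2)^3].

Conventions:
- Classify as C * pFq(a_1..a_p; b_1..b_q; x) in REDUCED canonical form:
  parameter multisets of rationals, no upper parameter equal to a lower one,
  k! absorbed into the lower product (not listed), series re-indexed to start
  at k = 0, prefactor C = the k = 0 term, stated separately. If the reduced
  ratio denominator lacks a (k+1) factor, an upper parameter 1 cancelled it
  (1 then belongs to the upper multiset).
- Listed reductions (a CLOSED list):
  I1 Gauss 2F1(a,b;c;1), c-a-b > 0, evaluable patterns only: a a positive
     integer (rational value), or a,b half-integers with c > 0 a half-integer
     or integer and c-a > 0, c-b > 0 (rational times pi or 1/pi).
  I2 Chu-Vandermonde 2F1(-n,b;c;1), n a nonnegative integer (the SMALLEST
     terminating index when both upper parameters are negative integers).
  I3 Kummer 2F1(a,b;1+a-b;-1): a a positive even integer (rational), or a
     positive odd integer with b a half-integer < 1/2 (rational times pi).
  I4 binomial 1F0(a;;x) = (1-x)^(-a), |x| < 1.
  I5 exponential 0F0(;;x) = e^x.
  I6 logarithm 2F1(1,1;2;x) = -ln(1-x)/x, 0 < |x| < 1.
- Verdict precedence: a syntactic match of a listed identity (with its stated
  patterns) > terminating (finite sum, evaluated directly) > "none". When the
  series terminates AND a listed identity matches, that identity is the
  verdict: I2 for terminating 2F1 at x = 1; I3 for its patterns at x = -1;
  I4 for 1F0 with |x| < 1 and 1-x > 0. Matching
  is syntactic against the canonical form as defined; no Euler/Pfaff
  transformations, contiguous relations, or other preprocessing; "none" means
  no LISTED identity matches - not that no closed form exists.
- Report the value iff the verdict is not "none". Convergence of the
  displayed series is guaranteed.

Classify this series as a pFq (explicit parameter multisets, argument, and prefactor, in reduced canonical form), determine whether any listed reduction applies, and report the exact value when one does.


At argument 1: a 2F1 with upper {3/5, 1}, lower {28/5}, scaled by C = -1/3. Verdict: this is Gauss (I1, integer-parameter pattern) (x = 1: the Gamma ratio telescopes since c-a-b = 4 > 0 and a = 1 in Z>0). Its exact value is -23/60.

Key step: with t_0 = -1/3, roots of the ratio polynomials (C = -1/3) are the negated parameters.
Ratio: r(k) = 1 * (k+3/5) (k+1) / [(k+28/5) (k+1)] - rational; roots negated = parameters, x = 1, C = -1/3.


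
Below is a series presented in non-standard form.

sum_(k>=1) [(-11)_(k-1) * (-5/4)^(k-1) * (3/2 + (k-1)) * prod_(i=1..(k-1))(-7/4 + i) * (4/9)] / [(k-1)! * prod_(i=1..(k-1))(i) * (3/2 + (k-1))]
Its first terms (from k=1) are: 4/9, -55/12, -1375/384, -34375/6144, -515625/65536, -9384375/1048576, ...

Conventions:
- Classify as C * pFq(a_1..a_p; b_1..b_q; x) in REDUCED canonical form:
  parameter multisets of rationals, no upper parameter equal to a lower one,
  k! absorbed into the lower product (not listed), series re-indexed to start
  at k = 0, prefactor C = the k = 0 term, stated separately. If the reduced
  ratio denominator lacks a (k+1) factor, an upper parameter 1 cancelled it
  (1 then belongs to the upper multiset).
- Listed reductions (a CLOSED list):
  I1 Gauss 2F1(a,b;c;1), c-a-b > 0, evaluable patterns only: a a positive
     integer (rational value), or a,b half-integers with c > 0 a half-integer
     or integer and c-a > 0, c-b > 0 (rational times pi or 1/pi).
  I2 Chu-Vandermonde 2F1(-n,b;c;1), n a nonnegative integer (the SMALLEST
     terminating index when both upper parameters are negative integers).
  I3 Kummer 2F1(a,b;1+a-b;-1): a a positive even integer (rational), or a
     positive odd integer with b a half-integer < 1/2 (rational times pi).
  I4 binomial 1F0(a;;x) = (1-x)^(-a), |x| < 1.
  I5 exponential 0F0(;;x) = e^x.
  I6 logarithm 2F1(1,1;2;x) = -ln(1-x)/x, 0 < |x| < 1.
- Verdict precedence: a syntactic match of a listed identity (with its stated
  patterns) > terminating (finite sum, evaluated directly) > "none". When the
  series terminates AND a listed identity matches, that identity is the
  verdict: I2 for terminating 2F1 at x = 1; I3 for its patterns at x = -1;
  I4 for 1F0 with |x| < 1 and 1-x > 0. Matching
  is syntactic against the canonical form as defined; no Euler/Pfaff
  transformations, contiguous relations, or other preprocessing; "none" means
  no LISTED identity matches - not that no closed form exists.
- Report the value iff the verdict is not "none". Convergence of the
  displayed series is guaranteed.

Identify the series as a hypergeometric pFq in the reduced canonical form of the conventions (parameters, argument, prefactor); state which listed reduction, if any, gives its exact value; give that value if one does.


Key step: t_0 being 4/9, the lower running product (C = 4/9, x = -5/4) is a rising factorial.
Term ratio: r(k) = (-5/4) * (k-11) (k-3/4) / [(k+1) (k+1)] - rational in k. x = (-5/4); t_0 = 4/9; negate the roots.

The series (x = -5/4) is 2F1: upper {-11, -3/4}, lower {1}, prefactor 4/9. Verdict: terminating - the sum ends at index 11 because -11 is a negative integer; exact evaluation follows. Hence: -158818212185443373/3377699720527872.


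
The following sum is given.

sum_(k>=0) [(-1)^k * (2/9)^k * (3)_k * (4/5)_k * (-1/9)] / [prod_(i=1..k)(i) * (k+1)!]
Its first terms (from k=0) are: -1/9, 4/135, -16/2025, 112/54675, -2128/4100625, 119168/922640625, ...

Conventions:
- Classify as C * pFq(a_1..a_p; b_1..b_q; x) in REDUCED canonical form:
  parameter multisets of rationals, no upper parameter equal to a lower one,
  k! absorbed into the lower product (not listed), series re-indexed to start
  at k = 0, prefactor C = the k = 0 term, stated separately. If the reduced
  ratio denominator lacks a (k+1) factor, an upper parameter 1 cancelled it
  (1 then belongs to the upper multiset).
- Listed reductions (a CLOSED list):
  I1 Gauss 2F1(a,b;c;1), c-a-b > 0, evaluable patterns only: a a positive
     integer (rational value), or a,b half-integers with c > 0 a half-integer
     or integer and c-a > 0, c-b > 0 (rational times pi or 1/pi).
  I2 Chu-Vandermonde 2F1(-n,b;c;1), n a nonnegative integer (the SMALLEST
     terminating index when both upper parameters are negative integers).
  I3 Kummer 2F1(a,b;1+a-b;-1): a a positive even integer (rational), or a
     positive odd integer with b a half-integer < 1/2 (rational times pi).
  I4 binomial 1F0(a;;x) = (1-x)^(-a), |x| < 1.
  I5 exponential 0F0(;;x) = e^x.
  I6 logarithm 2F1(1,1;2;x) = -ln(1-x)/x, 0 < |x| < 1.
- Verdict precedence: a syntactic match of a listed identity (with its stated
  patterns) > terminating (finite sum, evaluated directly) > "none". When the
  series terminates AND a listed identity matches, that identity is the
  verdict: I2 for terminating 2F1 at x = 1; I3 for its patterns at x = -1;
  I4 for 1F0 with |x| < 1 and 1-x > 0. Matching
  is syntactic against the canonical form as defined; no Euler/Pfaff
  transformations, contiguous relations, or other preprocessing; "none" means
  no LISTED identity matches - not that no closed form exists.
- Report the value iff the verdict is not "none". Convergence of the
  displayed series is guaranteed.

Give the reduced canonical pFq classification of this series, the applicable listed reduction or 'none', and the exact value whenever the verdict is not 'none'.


At argument -2/9: a 2F1 with upper {4/5, 3}, lower {2}, scaled by C = -1/9. Verdict: none. A 2F1 with upper {4/5, 3} fits none of I1-I6 at x = -2/9; the sum runs forever.

The tell: t_0 = -1/9 here, and the (-1)^k factor (C = -1/9) folds into the argument's sign.
Ratio: r(k) = (-2/9) * (k+4/5) (k+3) / [(k+2) (k+1)] - rational in k, leading ratio (-2/9); with t_0 = -1/9, classification follows.


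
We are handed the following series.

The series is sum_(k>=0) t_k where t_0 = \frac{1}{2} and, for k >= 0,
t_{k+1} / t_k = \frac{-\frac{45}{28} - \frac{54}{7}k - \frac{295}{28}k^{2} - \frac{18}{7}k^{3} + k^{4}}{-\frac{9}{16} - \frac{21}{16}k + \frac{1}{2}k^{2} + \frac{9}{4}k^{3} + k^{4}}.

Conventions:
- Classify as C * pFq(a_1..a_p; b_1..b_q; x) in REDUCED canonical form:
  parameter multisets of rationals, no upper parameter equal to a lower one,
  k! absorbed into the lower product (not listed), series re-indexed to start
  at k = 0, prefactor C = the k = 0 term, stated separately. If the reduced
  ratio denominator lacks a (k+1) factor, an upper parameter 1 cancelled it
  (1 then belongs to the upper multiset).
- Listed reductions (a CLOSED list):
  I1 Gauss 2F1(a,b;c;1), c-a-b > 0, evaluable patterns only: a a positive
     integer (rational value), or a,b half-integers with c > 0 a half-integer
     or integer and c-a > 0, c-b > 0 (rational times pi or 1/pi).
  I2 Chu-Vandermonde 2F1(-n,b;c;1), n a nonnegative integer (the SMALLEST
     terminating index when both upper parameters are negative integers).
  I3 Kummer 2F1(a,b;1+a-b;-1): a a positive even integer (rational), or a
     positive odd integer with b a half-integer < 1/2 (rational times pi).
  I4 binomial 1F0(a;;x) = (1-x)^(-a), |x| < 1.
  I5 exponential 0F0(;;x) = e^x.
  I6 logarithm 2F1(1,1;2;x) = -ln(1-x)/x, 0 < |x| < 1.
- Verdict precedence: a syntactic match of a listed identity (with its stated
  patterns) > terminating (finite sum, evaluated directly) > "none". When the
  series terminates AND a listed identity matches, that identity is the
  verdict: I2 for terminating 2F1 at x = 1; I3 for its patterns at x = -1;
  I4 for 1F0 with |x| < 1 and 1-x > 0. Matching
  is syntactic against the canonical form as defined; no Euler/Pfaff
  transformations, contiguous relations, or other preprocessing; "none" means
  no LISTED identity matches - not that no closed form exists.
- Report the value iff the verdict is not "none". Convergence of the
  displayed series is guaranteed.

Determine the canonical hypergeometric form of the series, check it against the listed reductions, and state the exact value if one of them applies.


Classification (C = \frac{1}{2}): 2F1 with upper {-5, \frac{3}{7}}, lower {-\frac{3}{4}}, argument x = 1. Verdict: Vandermonde's identity (I2) matches (terminating 2F1 at x = 1 with n = 5, b = 3/7, c = -\frac{3}{4}). Value: -\frac{339779}{1310946}.

Structural cue: x = 1 and factor the ratio over Q (C = 1/2, x = 1): negated roots = parameters.
Consecutive-term ratio: r(k) = 1 * (k-5) (k+\frac{3}{7}) / [(k-\frac{3}{4}) (k+1)] ; factor over Q: parameters, x = 1, and C = \frac{1}{2}.


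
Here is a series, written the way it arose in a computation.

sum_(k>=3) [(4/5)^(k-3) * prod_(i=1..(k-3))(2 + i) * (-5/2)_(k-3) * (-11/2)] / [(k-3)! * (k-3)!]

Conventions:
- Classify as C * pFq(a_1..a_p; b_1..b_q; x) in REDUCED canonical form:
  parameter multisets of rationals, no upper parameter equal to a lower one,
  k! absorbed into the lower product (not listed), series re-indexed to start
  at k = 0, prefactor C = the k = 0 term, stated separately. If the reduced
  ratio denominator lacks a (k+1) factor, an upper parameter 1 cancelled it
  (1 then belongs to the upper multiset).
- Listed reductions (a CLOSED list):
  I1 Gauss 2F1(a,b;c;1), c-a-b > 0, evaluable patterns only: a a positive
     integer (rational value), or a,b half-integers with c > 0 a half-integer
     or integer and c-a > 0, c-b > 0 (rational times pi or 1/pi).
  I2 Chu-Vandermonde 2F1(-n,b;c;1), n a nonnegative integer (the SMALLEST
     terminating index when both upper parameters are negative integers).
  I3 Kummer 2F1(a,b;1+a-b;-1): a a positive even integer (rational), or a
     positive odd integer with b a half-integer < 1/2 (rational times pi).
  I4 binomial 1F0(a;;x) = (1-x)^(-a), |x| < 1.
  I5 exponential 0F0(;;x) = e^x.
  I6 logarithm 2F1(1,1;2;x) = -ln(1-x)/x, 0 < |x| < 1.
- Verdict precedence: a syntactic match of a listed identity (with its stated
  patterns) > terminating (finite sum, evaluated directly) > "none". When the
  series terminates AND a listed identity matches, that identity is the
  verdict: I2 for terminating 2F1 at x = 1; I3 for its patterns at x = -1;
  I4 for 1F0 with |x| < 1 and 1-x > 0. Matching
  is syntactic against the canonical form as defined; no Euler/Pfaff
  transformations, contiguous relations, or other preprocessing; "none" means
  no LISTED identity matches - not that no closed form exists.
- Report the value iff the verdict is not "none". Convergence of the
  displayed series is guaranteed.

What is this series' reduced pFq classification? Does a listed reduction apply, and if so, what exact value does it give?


First insight: from the first term -11/2: the denominator's factorial ratio (C = -11/2) is a lower Pochhammer.
Term ratio: r(k) = (4/5) * (k-5/2) (k+3) / [(k+1) (k+1)] ; factor over Q: parameters, x = (4/5), and C = -11/2.

At argument 4/5: a 2F1 with upper {-5/2, 3}, lower {1}, scaled by C = -11/2. Verdict: none here - no I1-I6 shape fits x = 4/5 with lower {1}.


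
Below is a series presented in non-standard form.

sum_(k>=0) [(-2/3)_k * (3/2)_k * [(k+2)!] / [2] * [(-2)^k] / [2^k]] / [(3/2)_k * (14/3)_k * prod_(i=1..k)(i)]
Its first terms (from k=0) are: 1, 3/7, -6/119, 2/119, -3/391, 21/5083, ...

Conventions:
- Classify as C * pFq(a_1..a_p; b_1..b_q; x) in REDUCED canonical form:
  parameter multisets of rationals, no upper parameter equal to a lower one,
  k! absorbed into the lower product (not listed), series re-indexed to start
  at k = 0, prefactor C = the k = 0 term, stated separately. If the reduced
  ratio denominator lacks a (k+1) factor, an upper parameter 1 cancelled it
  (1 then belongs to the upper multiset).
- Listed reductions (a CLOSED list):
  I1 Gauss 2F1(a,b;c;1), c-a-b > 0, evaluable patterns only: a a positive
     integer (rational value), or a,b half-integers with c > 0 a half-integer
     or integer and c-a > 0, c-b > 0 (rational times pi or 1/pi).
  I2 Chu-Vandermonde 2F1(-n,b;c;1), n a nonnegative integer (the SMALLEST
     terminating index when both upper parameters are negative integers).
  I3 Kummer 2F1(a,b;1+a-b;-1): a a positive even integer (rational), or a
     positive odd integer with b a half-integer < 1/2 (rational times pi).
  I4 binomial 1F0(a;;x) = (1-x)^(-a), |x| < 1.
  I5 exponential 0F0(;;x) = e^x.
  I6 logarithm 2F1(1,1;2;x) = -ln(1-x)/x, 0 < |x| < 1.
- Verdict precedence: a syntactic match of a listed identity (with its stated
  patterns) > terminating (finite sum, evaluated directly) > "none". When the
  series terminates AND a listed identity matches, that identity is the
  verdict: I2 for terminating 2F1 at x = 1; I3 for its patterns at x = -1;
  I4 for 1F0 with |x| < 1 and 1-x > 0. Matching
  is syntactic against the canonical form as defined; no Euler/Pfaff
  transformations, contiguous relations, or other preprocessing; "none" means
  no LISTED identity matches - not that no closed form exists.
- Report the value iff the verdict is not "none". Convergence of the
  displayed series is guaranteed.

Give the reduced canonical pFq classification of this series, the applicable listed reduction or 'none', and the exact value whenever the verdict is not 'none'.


Canonical form: C = 1 times 2F1 with upper {-2/3, 3}, lower {14/3}, x = -1. Verdict: none - at argument -1 the multisets {-2/3, 3} ; {14/3} match no listed identity.

Key observation: t_0 being 1, the parameter 3/2 appears in both the upper and lower lists and cancels.
Term ratio: r(k) = (-1) * (k-2/3) (k+3) / [(k+14/3) (k+1)] - rational; roots negated = parameters, x = (-1), C = 1.
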